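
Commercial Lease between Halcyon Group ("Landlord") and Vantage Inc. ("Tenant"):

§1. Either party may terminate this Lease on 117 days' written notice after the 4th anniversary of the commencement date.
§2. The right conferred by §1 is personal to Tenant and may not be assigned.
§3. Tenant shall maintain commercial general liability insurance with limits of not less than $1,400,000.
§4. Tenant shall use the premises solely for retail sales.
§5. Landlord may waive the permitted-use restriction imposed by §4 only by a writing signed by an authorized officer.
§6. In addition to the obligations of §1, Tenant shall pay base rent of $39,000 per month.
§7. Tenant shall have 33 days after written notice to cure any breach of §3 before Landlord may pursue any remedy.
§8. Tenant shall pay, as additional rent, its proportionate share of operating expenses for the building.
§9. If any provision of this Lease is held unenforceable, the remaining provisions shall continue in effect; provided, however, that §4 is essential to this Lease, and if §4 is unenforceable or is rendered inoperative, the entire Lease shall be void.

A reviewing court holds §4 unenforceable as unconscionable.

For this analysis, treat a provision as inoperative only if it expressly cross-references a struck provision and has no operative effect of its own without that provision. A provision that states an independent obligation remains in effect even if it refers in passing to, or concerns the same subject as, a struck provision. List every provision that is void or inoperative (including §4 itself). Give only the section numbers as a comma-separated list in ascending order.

§4 is struck. §5 has no operative effect of its own apart from §4 and is therefore inoperative. §9 makes §4 an essential term, and §4 is the provision held invalid; under §9, the entire Lease is therefore void. No provision of the Lease survives.

1, 2, 3, 4, 5, 6, 7, 8, 9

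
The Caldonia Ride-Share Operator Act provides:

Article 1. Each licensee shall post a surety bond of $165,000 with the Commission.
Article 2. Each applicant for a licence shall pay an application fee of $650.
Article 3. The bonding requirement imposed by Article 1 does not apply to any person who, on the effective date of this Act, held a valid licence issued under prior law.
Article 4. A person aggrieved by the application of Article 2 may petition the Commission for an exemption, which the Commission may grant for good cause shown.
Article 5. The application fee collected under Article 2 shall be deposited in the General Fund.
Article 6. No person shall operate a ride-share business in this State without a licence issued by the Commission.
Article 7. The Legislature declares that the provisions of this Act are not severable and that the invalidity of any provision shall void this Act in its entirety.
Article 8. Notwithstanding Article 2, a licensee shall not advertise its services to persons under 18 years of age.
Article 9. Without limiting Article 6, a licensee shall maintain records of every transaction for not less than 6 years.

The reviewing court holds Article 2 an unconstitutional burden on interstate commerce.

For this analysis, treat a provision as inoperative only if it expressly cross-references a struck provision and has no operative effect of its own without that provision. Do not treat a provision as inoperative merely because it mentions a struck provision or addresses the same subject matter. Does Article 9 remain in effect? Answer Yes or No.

No

Article 2 is struck. Article 4 merely fixes the exemption procedure for Article 2; with Article 2 gone it has nothing to operate on and falls away. Article 5 operates only by reference to Article 2, so it falls with Article 2. Article 7 provides that the Act is not severable, so the invalidity of any one provision voids the entire Act. No provision of the Act survives. Article 9 is among the inoperative provisions, so the answer is no.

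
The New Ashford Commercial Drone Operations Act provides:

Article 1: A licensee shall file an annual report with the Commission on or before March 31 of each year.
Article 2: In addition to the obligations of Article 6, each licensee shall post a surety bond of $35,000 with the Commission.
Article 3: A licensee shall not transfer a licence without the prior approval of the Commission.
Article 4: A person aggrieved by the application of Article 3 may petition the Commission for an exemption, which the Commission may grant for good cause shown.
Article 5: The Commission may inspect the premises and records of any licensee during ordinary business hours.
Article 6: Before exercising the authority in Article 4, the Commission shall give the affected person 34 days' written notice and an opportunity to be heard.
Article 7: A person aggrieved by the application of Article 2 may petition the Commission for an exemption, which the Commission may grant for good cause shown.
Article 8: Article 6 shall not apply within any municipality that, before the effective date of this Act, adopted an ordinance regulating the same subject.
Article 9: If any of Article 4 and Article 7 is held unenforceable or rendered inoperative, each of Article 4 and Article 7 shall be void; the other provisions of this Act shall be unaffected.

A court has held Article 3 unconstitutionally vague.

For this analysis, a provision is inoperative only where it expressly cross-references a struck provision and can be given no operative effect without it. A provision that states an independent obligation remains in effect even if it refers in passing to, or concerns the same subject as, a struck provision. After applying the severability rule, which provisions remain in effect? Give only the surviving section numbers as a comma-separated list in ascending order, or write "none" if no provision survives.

1, 2, 5, 9

Article 3 is struck. Article 4 merely fixes the exemption procedure for Article 3; with Article 3 gone it has nothing to operate on and falls away. Article 6 operates only by reference to Article 4, so it falls with Article 4. The only function of Article 8 is the local-preemption carve-out from Article 6, so it cannot stand once Article 6 is removed. Article 2 mentions Article 6 but its own obligation stands independently of Article 6, so Article 2 is not affected. Article 9 declares Article 4 and Article 7 mutually dependent; since one of them has fallen, all of them are of no effect. That brings down Article 7 as well. The remainder continues in force under Article 9. The provisions still in force are Article 1, Article 2, Article 5, and Article 9.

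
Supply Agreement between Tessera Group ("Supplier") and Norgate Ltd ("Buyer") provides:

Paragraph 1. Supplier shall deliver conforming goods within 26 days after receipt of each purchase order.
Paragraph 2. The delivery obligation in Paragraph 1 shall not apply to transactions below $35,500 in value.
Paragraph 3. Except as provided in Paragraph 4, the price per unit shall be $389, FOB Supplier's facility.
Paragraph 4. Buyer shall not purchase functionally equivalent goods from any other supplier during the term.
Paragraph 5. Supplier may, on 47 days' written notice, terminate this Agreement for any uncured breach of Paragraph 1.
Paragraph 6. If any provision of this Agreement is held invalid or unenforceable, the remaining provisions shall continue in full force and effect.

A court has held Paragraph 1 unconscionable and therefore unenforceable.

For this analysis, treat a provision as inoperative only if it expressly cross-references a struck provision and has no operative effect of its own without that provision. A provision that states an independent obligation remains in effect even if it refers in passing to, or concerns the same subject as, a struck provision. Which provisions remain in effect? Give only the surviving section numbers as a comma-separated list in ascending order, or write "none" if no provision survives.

3, 4, 6

Paragraph 1 is struck. Paragraph 2 has no operative effect of its own apart from Paragraph 1 and is therefore inoperative. Paragraph 5 operates only by reference to Paragraph 1, so it falls with Paragraph 1. Paragraph 6 is a severability clause and preserves every provision that can still be given independent effect. The provisions still in force are Paragraph 3, Paragraph 4, and Paragraph 6.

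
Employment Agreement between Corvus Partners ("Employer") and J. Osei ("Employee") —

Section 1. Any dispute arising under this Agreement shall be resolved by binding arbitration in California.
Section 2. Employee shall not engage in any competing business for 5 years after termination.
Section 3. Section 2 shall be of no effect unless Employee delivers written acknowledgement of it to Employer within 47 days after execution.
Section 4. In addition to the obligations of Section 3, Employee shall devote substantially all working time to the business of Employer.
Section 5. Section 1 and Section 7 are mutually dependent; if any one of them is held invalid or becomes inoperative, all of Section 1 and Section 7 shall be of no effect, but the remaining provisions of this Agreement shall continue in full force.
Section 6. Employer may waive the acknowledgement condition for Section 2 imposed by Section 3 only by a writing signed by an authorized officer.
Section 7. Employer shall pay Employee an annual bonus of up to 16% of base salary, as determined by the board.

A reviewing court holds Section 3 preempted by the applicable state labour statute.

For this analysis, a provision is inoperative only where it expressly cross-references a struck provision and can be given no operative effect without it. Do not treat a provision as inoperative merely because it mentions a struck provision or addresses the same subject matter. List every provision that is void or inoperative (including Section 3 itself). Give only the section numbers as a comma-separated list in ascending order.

Section 3 is struck. The only function of Section 6 is the waiver condition for Section 3, so it cannot stand once Section 3 is removed. Section 4 mentions Section 3 but its own obligation stands independently of Section 3, so Section 4 is not affected. Section 5 ties Section 1 and Section 7 together, but none of those is affected here; the remaining provisions continue in force under Section 5. Section 1, Section 2, Section 4, Section 5, and Section 7 remain in effect.

3, 6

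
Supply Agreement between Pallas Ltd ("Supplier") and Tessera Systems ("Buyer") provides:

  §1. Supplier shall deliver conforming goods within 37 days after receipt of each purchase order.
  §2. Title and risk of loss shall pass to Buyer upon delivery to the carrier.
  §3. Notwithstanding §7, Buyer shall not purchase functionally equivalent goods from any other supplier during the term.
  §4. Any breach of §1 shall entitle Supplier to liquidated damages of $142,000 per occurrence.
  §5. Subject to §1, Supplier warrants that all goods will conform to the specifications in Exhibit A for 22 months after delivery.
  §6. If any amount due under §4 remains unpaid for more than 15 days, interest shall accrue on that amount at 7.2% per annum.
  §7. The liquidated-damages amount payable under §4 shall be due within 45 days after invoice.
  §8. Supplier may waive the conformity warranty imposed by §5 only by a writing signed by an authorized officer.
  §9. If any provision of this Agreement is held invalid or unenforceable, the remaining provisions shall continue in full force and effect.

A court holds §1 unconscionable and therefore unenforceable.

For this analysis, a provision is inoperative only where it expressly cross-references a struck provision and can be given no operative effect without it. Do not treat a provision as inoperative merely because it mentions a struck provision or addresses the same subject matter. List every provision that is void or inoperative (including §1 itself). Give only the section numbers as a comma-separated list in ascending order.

1, 4, 6, 7

§1 is struck. The whole of §4 is the liquidated-damages amount, defined by reference to §1, so §4 cannot stand once §1 is removed. The whole of §6 is the default interest on the liquidated-damages amount, defined by reference to §4, so §6 cannot stand once §4 is removed. §7 operates only by reference to §4, so it falls with §4. Although §3 refers to §7, its operative terms do not depend on §7, so it remains in effect. Although §5 refers to §1, its operative terms do not depend on §1, so it remains in effect. §9 is a severability clause and preserves every provision that can still be given independent effect. That leaves §2, §3, §5, §8, and §9 in effect.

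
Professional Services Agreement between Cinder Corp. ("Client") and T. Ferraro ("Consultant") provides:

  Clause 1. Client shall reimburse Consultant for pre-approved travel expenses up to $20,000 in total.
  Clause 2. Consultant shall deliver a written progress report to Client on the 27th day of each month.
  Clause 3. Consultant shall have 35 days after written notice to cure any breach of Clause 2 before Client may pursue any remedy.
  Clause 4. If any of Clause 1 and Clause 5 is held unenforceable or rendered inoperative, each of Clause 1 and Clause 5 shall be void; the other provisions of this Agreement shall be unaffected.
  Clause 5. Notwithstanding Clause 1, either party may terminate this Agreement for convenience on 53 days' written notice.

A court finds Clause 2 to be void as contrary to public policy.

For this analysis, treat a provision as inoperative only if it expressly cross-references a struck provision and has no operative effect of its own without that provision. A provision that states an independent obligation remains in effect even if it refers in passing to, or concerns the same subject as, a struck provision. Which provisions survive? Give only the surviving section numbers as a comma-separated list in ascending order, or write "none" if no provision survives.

1, 4, 5

Clause 2 is struck. Clause 3 operates only by reference to Clause 2, so it falls with Clause 2. Clause 4 ties Clause 1 and Clause 5 together, but none of those is affected here; the remaining provisions continue in force under Clause 4. That leaves Clause 1, Clause 4, and Clause 5 in effect.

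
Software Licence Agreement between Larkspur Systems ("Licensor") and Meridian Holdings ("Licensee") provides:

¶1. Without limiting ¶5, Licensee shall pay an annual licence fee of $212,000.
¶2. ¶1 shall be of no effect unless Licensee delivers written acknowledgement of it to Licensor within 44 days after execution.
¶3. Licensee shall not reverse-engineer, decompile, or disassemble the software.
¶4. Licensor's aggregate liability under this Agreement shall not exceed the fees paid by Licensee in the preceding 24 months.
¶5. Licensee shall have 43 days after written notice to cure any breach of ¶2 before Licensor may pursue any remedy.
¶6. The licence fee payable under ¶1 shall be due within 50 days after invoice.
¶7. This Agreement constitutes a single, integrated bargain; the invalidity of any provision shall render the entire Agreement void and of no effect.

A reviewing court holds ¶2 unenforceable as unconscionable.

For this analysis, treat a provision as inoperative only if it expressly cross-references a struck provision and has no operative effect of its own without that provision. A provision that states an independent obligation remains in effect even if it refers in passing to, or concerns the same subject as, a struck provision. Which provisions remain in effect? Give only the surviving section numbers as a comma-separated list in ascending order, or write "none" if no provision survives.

none

¶2 is struck. ¶5 operates only by reference to ¶2, so it falls with ¶2. ¶7 provides that the Agreement is not severable, so the invalidity of any one provision voids the entire Agreement. No provision of the Agreement survives.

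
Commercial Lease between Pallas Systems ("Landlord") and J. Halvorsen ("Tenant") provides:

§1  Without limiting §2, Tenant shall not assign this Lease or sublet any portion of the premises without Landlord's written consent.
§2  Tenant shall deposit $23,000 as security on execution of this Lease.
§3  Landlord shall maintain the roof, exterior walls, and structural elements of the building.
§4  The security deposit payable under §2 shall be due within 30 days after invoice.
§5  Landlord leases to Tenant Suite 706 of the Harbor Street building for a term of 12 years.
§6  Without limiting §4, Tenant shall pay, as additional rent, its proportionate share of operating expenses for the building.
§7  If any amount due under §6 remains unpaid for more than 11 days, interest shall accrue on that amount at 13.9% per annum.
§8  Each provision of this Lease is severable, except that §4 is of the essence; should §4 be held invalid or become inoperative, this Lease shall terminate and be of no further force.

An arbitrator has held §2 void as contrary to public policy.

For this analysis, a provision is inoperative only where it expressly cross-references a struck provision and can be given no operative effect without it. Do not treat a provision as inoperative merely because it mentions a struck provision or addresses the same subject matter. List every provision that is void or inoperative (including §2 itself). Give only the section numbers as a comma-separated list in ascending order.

1, 2, 3, 4, 5, 6, 7, 8

§2 is struck. The whole of §4 is the payment deadline for the security deposit, defined by reference to §2, so §4 cannot stand once §2 is removed. §8 makes §4 an essential term, and §4 has been rendered inoperative by the cascade; under §8, the entire Lease is therefore void. No provision of the Lease survives.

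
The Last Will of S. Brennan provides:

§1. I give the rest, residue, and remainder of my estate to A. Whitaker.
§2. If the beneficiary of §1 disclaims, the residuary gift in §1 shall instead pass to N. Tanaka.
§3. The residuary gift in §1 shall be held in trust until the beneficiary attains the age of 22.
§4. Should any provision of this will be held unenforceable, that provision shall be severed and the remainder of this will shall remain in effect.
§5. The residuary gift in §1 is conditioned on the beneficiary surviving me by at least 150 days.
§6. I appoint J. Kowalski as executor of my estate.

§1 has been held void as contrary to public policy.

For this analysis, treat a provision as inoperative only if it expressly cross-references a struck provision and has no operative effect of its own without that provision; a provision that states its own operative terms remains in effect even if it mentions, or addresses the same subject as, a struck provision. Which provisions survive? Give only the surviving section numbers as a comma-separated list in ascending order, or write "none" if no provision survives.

§1 is struck. §2 operates only by reference to §1, so it falls with §1. §3 has no operative effect of its own apart from §1 and is therefore inoperative. §5 merely fixes the survivorship condition on §1; with §1 gone it has nothing to operate on and falls away. §4 is a severability clause and preserves every provision that can still be given independent effect. That leaves §4 and §6 in effect.

4, 6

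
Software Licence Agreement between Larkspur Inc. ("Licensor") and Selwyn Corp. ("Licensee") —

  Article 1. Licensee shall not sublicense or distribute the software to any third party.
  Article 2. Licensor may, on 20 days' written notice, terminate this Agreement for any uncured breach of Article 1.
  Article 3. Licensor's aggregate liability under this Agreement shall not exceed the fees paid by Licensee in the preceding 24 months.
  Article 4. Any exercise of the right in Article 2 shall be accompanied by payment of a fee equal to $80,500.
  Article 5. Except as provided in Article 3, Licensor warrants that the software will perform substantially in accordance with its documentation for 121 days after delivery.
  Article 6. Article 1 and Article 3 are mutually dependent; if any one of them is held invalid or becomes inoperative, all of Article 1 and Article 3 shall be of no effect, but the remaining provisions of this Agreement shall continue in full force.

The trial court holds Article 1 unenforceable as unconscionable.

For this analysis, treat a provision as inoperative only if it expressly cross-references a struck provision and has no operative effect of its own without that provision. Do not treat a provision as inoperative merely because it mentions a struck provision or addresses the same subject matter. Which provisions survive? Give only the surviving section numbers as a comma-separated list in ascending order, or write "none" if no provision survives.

Article 1 is struck. Article 2 merely fixes the termination right for breach of Article 1; with Article 1 gone it has nothing to operate on and falls away. Article 4 has no operative effect of its own apart from Article 2 and is therefore inoperative. Although Article 5 refers to Article 3, its operative terms do not depend on Article 3, so it remains in effect. Article 6 declares Article 1 and Article 3 mutually dependent; since one of them has fallen, all of them are of no effect. That brings down Article 3 as well. The remainder continues in force under Article 6. The provisions still in force are Article 5 and Article 6.

5, 6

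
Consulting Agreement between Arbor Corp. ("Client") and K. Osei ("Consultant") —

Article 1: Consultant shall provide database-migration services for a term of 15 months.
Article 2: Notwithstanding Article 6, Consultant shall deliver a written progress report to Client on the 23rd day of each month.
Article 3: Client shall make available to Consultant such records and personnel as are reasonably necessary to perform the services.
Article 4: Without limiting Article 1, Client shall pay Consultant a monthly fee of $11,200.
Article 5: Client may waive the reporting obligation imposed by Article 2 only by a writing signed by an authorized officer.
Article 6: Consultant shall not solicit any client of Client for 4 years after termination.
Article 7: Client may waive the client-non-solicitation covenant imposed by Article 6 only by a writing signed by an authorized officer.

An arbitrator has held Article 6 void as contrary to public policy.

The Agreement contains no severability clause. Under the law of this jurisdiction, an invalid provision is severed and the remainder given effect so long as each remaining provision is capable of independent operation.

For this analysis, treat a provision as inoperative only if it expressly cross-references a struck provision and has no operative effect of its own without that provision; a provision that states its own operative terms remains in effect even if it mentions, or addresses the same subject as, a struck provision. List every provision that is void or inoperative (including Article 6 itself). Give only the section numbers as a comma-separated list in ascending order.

6, 7

Article 6 is struck. The only function of Article 7 is the waiver condition for Article 6, so it cannot stand once Article 6 is removed. Although Article 2 refers to Article 6, its operative terms do not depend on Article 6, so it remains in effect. With no severability clause, the stated default rule severs what cannot stand and enforces each remaining provision that can operate on its own. That leaves Article 1, Article 2, Article 3, Article 4, and Article 5 in effect.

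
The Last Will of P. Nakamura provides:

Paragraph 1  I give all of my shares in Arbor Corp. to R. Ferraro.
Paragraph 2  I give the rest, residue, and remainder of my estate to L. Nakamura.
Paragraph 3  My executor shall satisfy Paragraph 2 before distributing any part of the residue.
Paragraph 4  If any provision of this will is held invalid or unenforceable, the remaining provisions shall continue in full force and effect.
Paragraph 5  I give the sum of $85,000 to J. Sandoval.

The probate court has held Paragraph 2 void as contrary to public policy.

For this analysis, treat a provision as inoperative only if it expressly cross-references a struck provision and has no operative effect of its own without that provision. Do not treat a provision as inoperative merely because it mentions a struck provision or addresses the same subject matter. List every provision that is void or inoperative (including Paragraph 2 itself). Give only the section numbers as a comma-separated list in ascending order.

Paragraph 2 is struck. Paragraph 3 has no operative effect of its own apart from Paragraph 2 and is therefore inoperative. Paragraph 4 is a severability clause and preserves every provision that can still be given independent effect. The provisions still in force are Paragraph 1, Paragraph 4, and Paragraph 5.

2, 3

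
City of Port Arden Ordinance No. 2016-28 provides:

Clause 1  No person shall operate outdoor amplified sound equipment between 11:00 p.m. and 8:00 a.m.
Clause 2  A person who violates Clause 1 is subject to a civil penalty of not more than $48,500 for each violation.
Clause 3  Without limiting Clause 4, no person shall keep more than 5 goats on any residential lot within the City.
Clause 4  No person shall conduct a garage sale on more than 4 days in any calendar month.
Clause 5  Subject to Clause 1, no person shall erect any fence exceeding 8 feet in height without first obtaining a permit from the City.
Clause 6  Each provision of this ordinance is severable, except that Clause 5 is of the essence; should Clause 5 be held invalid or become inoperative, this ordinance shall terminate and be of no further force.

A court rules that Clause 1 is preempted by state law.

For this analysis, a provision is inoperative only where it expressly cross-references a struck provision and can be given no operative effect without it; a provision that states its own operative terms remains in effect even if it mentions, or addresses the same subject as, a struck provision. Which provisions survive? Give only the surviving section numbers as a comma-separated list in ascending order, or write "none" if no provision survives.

3, 4, 5, 6

Clause 1 is struck. Clause 2 has no operative effect of its own apart from Clause 1 and is therefore inoperative. Clause 5 mentions Clause 1 but its own obligation stands independently of Clause 1, so Clause 5 is not affected. Clause 6 makes Clause 5 an essential term, but Clause 5 is unaffected, so the severability proviso in Clause 6 preserves the remaining provisions. Clause 3, Clause 4, Clause 5, and Clause 6 remain in effect.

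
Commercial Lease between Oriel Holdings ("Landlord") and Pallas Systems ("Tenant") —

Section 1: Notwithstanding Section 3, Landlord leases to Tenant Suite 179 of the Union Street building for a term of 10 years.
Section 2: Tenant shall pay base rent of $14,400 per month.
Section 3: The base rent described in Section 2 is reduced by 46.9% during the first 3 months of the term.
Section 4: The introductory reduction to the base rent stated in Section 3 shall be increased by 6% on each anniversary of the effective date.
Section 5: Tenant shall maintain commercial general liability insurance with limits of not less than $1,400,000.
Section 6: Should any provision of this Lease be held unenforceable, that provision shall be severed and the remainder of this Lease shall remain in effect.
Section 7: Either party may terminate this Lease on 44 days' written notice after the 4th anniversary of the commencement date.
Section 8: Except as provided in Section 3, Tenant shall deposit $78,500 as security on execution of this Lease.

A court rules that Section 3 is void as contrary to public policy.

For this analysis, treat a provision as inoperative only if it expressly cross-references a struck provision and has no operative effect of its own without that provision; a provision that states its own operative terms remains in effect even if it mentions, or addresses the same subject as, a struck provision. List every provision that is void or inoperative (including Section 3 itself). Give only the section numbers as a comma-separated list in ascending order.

Section 3 is struck. Section 4 has no operative effect of its own apart from Section 3 and is therefore inoperative. Section 8 mentions Section 3 but its own obligation stands independently of Section 3, so Section 8 is not affected. Section 1 mentions Section 3 but its own obligation stands independently of Section 3, so Section 1 is not affected. Under the severability clause in Section 6, the remaining provisions continue in force. Section 1, Section 2, Section 5, Section 6, Section 7, and Section 8 remain in effect.

3, 4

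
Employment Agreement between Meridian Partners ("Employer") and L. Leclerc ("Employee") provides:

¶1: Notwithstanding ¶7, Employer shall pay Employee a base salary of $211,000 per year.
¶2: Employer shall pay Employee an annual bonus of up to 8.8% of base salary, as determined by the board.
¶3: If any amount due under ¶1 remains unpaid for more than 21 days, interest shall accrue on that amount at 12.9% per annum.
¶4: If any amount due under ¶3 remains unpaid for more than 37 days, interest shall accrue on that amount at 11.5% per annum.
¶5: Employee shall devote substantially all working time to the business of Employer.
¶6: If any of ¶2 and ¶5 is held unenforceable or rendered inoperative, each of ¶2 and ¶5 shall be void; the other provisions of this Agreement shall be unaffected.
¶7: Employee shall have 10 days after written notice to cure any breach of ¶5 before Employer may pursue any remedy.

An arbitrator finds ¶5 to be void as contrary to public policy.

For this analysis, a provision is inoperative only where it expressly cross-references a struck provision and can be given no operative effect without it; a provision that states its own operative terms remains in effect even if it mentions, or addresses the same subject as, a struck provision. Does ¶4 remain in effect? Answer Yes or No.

Yes

¶5 is struck. The only function of ¶7 is the cure period for breach of ¶5, so it cannot stand once ¶5 is removed. ¶1 mentions ¶7 but its own obligation stands independently of ¶7, so ¶1 is not affected. ¶6 declares ¶2 and ¶5 mutually dependent; since one of them has fallen, all of them are of no effect. That brings down ¶2 as well. The remainder continues in force under ¶6. That leaves ¶1, ¶3, ¶4, and ¶6 in effect. ¶4 is among the surviving provisions, so the answer is yes.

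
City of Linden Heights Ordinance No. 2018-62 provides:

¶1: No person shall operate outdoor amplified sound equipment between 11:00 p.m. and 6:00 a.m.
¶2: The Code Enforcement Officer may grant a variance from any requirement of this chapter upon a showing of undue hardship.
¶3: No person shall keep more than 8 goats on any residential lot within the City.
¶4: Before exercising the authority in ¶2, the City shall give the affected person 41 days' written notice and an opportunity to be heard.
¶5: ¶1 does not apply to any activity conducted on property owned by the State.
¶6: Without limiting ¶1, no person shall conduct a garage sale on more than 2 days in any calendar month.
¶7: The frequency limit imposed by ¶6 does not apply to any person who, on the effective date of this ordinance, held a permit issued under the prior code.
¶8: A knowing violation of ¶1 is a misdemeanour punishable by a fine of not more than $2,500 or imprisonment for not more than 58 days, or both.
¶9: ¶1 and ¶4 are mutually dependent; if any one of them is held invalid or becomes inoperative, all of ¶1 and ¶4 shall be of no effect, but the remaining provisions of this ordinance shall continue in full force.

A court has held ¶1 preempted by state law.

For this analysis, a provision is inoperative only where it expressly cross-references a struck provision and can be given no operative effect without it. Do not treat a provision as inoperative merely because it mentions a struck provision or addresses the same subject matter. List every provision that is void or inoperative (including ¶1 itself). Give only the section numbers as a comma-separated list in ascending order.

1, 4, 5, 8

¶1 is struck. ¶5 operates only by reference to ¶1, so it falls with ¶1. ¶8 merely fixes the criminal penalty for violating ¶1; with ¶1 gone it has nothing to operate on and falls away. ¶6 mentions ¶1 but its own obligation stands independently of ¶1, so ¶6 is not affected. ¶9 declares ¶1 and ¶4 mutually dependent; since one of them has fallen, all of them are of no effect. That brings down ¶4 as well. The remainder continues in force under ¶9. ¶2, ¶3, ¶6, ¶7, and ¶9 remain in effect.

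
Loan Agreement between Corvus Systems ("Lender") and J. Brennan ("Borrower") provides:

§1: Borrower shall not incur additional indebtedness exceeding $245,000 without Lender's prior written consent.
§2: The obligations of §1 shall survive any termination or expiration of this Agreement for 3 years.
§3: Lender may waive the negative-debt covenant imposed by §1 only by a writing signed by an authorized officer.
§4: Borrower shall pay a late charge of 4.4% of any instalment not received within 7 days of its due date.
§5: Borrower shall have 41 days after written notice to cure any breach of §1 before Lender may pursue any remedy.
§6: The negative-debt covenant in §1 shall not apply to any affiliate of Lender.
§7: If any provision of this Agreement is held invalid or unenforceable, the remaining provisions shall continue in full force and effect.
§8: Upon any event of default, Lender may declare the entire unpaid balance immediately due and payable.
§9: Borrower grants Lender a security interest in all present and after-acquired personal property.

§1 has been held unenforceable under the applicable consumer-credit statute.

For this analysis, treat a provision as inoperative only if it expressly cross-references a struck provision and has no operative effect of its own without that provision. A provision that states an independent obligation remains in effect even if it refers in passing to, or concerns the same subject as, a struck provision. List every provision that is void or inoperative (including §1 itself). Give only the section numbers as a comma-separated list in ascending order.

1, 2, 3, 5, 6

§1 is struck. §2 merely fixes the survival period for §1; with §1 gone it has nothing to operate on and falls away. §3 has no operative effect of its own apart from §1 and is therefore inoperative. §5 operates only by reference to §1, so it falls with §1. The whole of §6 is the carve-out from the negative-debt covenant, defined by reference to §1, so §6 cannot stand once §1 is removed. Under the severability clause in §7, the remaining provisions continue in force. The provisions still in force are §4, §7, §8, and §9.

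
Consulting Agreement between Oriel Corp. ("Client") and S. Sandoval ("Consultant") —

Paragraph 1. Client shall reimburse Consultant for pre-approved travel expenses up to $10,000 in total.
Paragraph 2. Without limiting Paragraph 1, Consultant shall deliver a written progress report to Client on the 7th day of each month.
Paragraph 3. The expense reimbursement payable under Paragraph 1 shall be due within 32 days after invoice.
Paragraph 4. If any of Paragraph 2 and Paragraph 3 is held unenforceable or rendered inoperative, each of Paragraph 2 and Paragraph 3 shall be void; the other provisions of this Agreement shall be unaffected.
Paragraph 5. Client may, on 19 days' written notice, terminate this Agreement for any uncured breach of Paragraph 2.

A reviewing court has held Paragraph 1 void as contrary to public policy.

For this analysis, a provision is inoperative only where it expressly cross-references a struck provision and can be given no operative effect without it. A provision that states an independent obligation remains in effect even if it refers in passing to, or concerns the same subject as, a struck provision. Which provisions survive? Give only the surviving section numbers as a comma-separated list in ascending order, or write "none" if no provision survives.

Paragraph 1 is struck. Paragraph 3 does nothing except set the payment deadline for the expense reimbursement by reference to Paragraph 1; with Paragraph 1 gone it has no independent effect and is inoperative. Paragraph 4 declares Paragraph 2 and Paragraph 3 mutually dependent; since one of them has fallen, all of them are of no effect. That brings down Paragraph 2 as well. Paragraph 5 in turn depends solely on a provision now struck and likewise falls. The remainder continues in force under Paragraph 4. Only Paragraph 4 remains in effect.

4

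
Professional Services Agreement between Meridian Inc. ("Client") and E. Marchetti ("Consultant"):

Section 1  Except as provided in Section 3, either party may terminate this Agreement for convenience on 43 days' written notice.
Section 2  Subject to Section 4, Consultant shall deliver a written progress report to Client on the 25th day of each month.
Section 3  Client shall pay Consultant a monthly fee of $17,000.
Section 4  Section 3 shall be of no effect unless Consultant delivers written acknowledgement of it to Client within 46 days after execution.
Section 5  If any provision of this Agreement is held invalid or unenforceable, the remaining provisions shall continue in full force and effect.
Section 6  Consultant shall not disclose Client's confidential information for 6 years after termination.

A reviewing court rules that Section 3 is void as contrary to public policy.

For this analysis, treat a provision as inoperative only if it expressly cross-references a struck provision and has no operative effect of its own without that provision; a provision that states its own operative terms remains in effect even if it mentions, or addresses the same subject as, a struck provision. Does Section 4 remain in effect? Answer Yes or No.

No

Section 3 is struck. Section 4 operates only by reference to Section 3, so it falls with Section 3. Although Section 1 refers to Section 3, its operative terms do not depend on Section 3, so it remains in effect. Although Section 2 refers to Section 4, its operative terms do not depend on Section 4, so it remains in effect. Under the severability clause in Section 5, the remaining provisions continue in force. Section 1, Section 2, Section 5, and Section 6 remain in effect. Section 4 is among the inoperative provisions, so the answer is no.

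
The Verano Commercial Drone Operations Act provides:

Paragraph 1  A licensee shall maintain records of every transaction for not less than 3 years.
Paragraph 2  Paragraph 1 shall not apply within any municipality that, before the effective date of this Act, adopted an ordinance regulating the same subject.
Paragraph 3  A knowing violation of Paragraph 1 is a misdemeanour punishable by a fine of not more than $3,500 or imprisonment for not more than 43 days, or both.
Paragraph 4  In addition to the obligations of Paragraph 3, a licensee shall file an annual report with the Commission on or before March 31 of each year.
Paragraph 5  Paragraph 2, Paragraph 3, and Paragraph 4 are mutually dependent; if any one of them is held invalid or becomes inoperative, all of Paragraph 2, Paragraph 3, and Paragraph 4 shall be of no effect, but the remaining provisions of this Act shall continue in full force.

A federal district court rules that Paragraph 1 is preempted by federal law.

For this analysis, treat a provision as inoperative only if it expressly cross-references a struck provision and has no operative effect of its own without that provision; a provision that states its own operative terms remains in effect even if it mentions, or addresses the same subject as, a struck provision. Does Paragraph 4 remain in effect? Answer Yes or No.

Paragraph 1 is struck. Paragraph 2 operates only by reference to Paragraph 1, so it falls with Paragraph 1. The only function of Paragraph 3 is the criminal penalty for violating Paragraph 1, so it cannot stand once Paragraph 1 is removed. Paragraph 5 declares Paragraph 2, Paragraph 3, and Paragraph 4 mutually dependent; since one of them has fallen, all of them are of no effect. That brings down Paragraph 4 as well. The remainder continues in force under Paragraph 5. Only Paragraph 5 remains in effect. Paragraph 4 is among the inoperative provisions, so the answer is no.

No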